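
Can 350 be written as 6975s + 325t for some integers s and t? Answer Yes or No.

gcd(6975, 325): 6975 = 21·325 + 150; 325 = 2·150 + 25; 150 = 6·25 + 0 → 25
25 divides 350, so a solution exists.

Yes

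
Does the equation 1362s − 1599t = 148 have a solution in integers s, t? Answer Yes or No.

No

By Bézout, 1362s − 1599t = 148 has integer solutions iff gcd(1362, 1599) | 148.
Euclid: 1599 = 1·1362 + 237; 1362 = 5·237 + 177; 237 = 1·177 + 60; 177 = 2·60 + 57; 60 = 1·57 + 3; 57 = 19·3 + 0. gcd = 3; 148 mod 3 = 1. No.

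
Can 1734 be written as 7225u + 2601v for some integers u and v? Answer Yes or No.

By Bézout, 7225u + 2601v = 1734 has integer solutions iff gcd(7225, 2601) | 1734.
Euclid: 7225 = 2·2601 + 2023; 2601 = 1·2023 + 578; 2023 = 3·578 + 289; 578 = 2·289 + 0. gcd = 289; 1734 mod 289 = 0. Yes.

Yes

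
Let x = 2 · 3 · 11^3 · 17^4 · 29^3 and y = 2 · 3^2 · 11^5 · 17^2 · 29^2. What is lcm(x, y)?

5905077612950142

max exponent per prime: 2 · 3^2 · 11^5 · 17^4 · 29^3 = 5905077612950142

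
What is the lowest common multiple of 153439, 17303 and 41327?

lcm(153439, 17303) = 153439·17303/gcd = 2654955017/143 = 18566119
lcm(18566119, 41327) = 18566119·41327/gcd = 767281999913/143 = 5365608391

5365608391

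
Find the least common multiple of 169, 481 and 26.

169 = 13²; 481 = 13 · 37; 26 = 2 · 13
lcm takes max exponent of each prime: 2 · 13² · 37 = 12506

12506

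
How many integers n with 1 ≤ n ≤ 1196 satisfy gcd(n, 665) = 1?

665 = 5·7·19. Inclusion–exclusion on these primes:
1196 − ⌊1196/5⌋ − ⌊1196/7⌋ − ⌊1196/19⌋ + ⌊1196/35⌋ + ⌊1196/95⌋ + ⌊1196/133⌋ − ⌊1196/665⌋ = 778

778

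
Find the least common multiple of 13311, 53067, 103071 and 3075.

487757711405475

13311 = 3³ · 17 · 29; 53067 = 3 · 7² · 19²; 103071 = 3 · 17 · 43 · 47; 3075 = 3 · 5² · 41
lcm takes max exponent of each prime: 3³ · 5² · 7² · 17 · 19² · 29 · 41 · 43 · 47 = 487757711405475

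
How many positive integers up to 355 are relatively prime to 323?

Prime factors of 323: 17, 19. Count integers ≤ 355 divisible by none of them.
By inclusion–exclusion: 355 − ⌊355/17⌋ − ⌊355/19⌋ + ⌊355/323⌋ = 318.

318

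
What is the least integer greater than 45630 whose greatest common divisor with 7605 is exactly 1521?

7605 = 1521·5. Any m with gcd(m, 7605) = 1521 is a multiple of 1521, say 1521s, with s coprime to 5.
Need s > 45630/1521, so s ≥ 31. First s ≥ 31 with gcd(s, 5) = 1 is s = 31. Thus m = 1521·31 = 47151.

47151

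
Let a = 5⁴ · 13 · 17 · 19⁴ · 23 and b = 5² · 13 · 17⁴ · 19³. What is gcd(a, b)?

37895975

min exponent per shared prime: 5² · 13 · 17 · 19³ = 37895975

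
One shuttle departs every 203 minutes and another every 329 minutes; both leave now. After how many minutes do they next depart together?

9541

203 = 7 · 29; 329 = 7 · 47
max exponents: 7 · 29 · 47 = 9541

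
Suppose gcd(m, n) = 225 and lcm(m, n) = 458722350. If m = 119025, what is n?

Using mn = gcd(m,n)·lcm(m,n) = 225·458722350 = 103212528750, we get n = 103212528750/119025 = 867150.

867150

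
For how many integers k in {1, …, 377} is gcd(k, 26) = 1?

174

26 = 2·13. Inclusion–exclusion on these primes:
377 − ⌊377/2⌋ − ⌊377/13⌋ + ⌊377/26⌋ = 174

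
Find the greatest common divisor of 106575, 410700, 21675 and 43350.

75

106575 = 3 · 5² · 7² · 29; 410700 = 2² · 3 · 5² · 37²; 21675 = 3 · 5² · 17²; 43350 = 2 · 3 · 5² · 17²
gcd takes min exponent of each prime: 3 · 5² = 75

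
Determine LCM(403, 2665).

82615

gcd first: 2665 = 6·403 + 247; 403 = 1·247 + 156; 247 = 1·156 + 91; 156 = 1·91 + 65; 91 = 1·65 + 26; 65 = 2·26 + 13; 26 = 2·13 + 0 → gcd = 13
lcm = 403·2665/gcd = 1073995/13 = 82615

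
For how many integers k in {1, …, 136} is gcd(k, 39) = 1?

84

Prime factors of 39: 3, 13. Count integers ≤ 136 divisible by none of them.
By inclusion–exclusion: 136 − ⌊136/3⌋ − ⌊136/13⌋ + ⌊136/39⌋ = 84.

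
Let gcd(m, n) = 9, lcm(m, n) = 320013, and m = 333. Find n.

8649

m·n = gcd·lcm = 9·320013 = 2880117, so n = 2880117/333 = 8649.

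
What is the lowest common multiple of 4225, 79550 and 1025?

551201950

4225 = 5² · 13²; 79550 = 2 · 5² · 37 · 43; 1025 = 5² · 41
lcm takes max exponent of each prime: 2 · 5² · 13² · 37 · 41 · 43 = 551201950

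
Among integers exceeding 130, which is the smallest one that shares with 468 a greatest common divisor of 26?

182

Multiples of 26 above 130: 26·6, 26·7, … . Need the cofactor coprime to 468/26 = 18.
Checking s = 6, 7, … the first with gcd(s, 18) = 1 is s = 7, giving 182.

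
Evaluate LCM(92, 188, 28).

92 = 2² · 23; 188 = 2² · 47; 28 = 2² · 7
lcm takes max exponent of each prime: 2² · 7 · 23 · 47 = 30268

30268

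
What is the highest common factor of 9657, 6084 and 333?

9

9657 = 3² · 29 · 37; 6084 = 2² · 3² · 13²; 333 = 3² · 37
gcd takes min exponent of each prime: 3² = 9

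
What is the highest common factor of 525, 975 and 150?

75

gcd(525, 975): 975 = 1·525 + 450; 525 = 1·450 + 75; 450 = 6·75 + 0 → 75
gcd(75, 150): 150 = 2·75 + 0 → 75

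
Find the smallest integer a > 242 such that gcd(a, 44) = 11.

Multiples of 11 above 242: 11·23, 11·24, … . Need the cofactor coprime to 44/11 = 4.
Checking s = 23, 24, … the first with gcd(s, 4) = 1 is s = 23, giving 253.

253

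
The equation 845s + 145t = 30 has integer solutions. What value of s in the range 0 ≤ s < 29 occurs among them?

Euclid: 845 = 5·145 + 120; 145 = 1·120 + 25; 120 = 4·25 + 20; 25 = 1·20 + 5; 20 = 4·5 + 0 → gcd = 5; 30 = 5·6.
Back-substitution yields 845·(-6) + 145·(35) = 5, so one solution is s = -6·6 = -36, t = 35·6 = 210.
Solutions in s differ by 145/5 = 29; the one in [0, 29) is -36 mod 29 = 22.

22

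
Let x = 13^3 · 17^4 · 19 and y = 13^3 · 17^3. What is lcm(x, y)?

max exponent per prime: 13^3 · 17^4 · 19 = 3486417103

3486417103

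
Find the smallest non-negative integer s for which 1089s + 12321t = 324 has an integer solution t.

566

gcd(1089, 12321) = 9 (Euclid: 12321 = 11·1089 + 342; 1089 = 3·342 + 63; 342 = 5·63 + 27; 63 = 2·27 + 9; 27 = 3·9 + 0), and 9 | 324.
Extended Euclid: 1089·(396) + 12321·(-35) = 9. Scale by 36: s₀ = 14256.
General solution s = s₀ + 1369k; reducing mod 1369 gives s = 566 (and t = -50).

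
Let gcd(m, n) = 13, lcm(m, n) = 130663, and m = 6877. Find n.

247

m·n = gcd·lcm = 13·130663 = 1698619, so n = 1698619/6877 = 247.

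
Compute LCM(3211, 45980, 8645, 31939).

lcm(3211, 45980) = 3211·45980/gcd = 147641780/19 = 7770620
lcm(7770620, 8645) = 7770620·8645/gcd = 67177009900/1235 = 54394340
lcm(54394340, 31939) = 54394340·31939/gcd = 1737300825260/19 = 91436885540

91436885540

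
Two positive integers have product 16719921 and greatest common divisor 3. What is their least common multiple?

5573307

Since gcd(a,b)·lcm(a,b) = ab, lcm = 16719921/3 = 5573307.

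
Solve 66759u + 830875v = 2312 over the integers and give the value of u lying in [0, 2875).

gcd(66759, 830875) = 289 (Euclid: 830875 = 12·66759 + 29767; 66759 = 2·29767 + 7225; 29767 = 4·7225 + 867; 7225 = 8·867 + 289; 867 = 3·289 + 0), and 289 | 2312.
Extended Euclid: 66759·(921) + 830875·(-74) = 289. Scale by 8: u₀ = 7368.
General solution u = u₀ + 2875t; reducing mod 2875 gives u = 1618 (and v = -130).

1618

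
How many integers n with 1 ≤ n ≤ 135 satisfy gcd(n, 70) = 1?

46

Prime factors of 70: 2, 5, 7. Count integers ≤ 135 divisible by none of them.
By inclusion–exclusion: 135 − ⌊135/2⌋ − ⌊135/5⌋ − ⌊135/7⌋ + ⌊135/10⌋ + ⌊135/14⌋ + ⌊135/35⌋ − ⌊135/70⌋ = 46.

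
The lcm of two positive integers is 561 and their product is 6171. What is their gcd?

11

From gcd × lcm = ab: gcd = 6171 / 561 = 11.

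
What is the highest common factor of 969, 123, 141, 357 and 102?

gcd(969, 123): 969 = 7·123 + 108; 123 = 1·108 + 15; 108 = 7·15 + 3; 15 = 5·3 + 0 → 3
gcd(3, 141): 141 = 47·3 + 0 → 3
gcd(3, 357): 357 = 119·3 + 0 → 3
gcd(3, 102): 102 = 34·3 + 0 → 3

3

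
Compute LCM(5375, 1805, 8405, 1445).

942651638375

5375 = 5³ · 43; 1805 = 5 · 19²; 8405 = 5 · 41²; 1445 = 5 · 17²
lcm takes max exponent of each prime: 5³ · 17² · 19² · 41² · 43 = 942651638375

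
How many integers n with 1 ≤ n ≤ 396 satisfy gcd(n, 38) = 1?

188

38 = 2·19. Inclusion–exclusion on these primes:
396 − ⌊396/2⌋ − ⌊396/19⌋ + ⌊396/38⌋ = 188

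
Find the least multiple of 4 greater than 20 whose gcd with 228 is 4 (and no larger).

Multiples of 4 above 20: 4·6, 4·7, … . Need the cofactor coprime to 228/4 = 57.
Checking s = 6, 7, … the first with gcd(s, 57) = 1 is s = 7, giving 28.

28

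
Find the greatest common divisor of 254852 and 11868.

4

Euclid: 254852 = 21·11868 + 5624; 11868 = 2·5624 + 620; 5624 = 9·620 + 44; 620 = 14·44 + 4; 44 = 11·4 + 0. Last nonzero remainder: 4.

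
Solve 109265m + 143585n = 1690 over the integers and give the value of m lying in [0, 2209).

912

Reduce mod 143585: 109265m ≡ 1690 (mod 143585). With g = gcd(109265, 143585) = 65 dividing 1690, divide through: 1681m ≡ 26 (mod 2209).
Since gcd(1681, 2209) = 1, m ≡ 26·(1681)⁻¹ ≡ 912 (mod 2209). Smallest non-negative: 912.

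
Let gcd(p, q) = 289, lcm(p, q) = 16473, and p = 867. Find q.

Using pq = gcd(p,q)·lcm(p,q) = 289·16473 = 4760697, we get q = 4760697/867 = 5491.

5491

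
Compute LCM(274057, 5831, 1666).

548114

lcm(274057, 5831) = 274057·5831/gcd = 1598026367/5831 = 274057
lcm(274057, 1666) = 274057·1666/gcd = 456578962/833 = 548114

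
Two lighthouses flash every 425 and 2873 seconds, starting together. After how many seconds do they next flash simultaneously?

71825

gcd first: 2873 = 6·425 + 323; 425 = 1·323 + 102; 323 = 3·102 + 17; 102 = 6·17 + 0 → gcd = 17
lcm = 425·2873/gcd = 1221025/17 = 71825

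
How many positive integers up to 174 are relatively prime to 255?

255 = 3·5·17. Inclusion–exclusion on these primes:
174 − ⌊174/3⌋ − ⌊174/5⌋ − ⌊174/17⌋ + ⌊174/15⌋ + ⌊174/51⌋ + ⌊174/85⌋ − ⌊174/255⌋ = 88

88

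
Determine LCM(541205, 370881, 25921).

2166985361205

lcm(541205, 370881) = 541205·370881/gcd = 200722651605/49 = 4096380645
lcm(4096380645, 25921) = 4096380645·25921/gcd = 106182282699045/49 = 2166985361205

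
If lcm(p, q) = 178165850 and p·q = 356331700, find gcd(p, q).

2

gcd·lcm = product, so gcd = 356331700/178165850 = 2.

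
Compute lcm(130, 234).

1170

130 = 2 · 5 · 13; 234 = 2 · 3² · 13
max exponents: 2 · 3² · 5 · 13 = 1170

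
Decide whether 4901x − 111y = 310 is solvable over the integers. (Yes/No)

Yes

By Bézout, 4901x − 111y = 310 has integer solutions iff gcd(4901, 111) | 310.
Euclid: 4901 = 44·111 + 17; 111 = 6·17 + 9; 17 = 1·9 + 8; 9 = 1·8 + 1; 8 = 8·1 + 0. gcd = 1; 310 mod 1 = 0. Yes.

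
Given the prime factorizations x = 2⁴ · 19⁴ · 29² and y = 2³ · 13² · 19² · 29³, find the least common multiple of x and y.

8594390541776

max exponent per prime: 2⁴ · 13² · 19⁴ · 29³ = 8594390541776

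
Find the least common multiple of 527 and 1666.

527 = 17 · 31; 1666 = 2 · 7² · 17
max exponents: 2 · 7² · 17 · 31 = 51646

51646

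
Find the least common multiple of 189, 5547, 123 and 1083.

lcm(189, 5547) = 189·5547/gcd = 1048383/3 = 349461
lcm(349461, 123) = 349461·123/gcd = 42983703/3 = 14327901
lcm(14327901, 1083) = 14327901·1083/gcd = 15517116783/3 = 5172372261

5172372261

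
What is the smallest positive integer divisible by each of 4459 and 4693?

1609699

4459 = 7³ · 13; 4693 = 13 · 19²
max exponents: 7³ · 13 · 19² = 1609699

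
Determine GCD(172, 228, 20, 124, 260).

4

gcd(172, 228): 228 = 1·172 + 56; 172 = 3·56 + 4; 56 = 14·4 + 0 → 4
gcd(4, 20): 20 = 5·4 + 0 → 4
gcd(4, 124): 124 = 31·4 + 0 → 4
gcd(4, 260): 260 = 65·4 + 0 → 4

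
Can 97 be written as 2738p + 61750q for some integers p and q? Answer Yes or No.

No

gcd(2738, 61750): 61750 = 22·2738 + 1514; 2738 = 1·1514 + 1224; 1514 = 1·1224 + 290; 1224 = 4·290 + 64; 290 = 4·64 + 34; 64 = 1·34 + 30; 34 = 1·30 + 4; 30 = 7·4 + 2; 4 = 2·2 + 0 → 2
2 does not divide 97, so a solution does not exist.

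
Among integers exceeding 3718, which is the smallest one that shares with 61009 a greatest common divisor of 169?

3887

Multiples of 169 above 3718: 169·23, 169·24, … . Need the cofactor coprime to 61009/169 = 361.
Checking s = 23, 24, … the first with gcd(s, 361) = 1 is s = 23, giving 3887.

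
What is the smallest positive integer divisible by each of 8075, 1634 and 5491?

11805650

8075 = 5² · 17 · 19; 1634 = 2 · 19 · 43; 5491 = 17² · 19
lcm takes max exponent of each prime: 2 · 5² · 17² · 19 · 43 = 11805650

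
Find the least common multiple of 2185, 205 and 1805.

2185 = 5 · 19 · 23; 205 = 5 · 41; 1805 = 5 · 19²
lcm takes max exponent of each prime: 5 · 19² · 23 · 41 = 1702115

1702115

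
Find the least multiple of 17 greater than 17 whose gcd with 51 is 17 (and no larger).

34

51 = 17·3. Any a with gcd(a, 51) = 17 is a multiple of 17, say 17s, with s coprime to 3.
Need s > 17/17, so s ≥ 2. First s ≥ 2 with gcd(s, 3) = 1 is s = 2. Thus a = 17·2 = 34.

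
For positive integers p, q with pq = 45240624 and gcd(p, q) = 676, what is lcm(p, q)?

66924

Since gcd(p,q)·lcm(p,q) = pq, lcm = 45240624/676 = 66924.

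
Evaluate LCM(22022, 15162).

gcd first: 22022 = 1·15162 + 6860; 15162 = 2·6860 + 1442; 6860 = 4·1442 + 1092; 1442 = 1·1092 + 350; 1092 = 3·350 + 42; 350 = 8·42 + 14; 42 = 3·14 + 0 → gcd = 14
lcm = 22022·15162/gcd = 333897564/14 = 23849826

23849826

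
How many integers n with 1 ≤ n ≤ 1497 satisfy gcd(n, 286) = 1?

286 = 2·11·13. Inclusion–exclusion on these primes:
1497 − ⌊1497/2⌋ − ⌊1497/11⌋ − ⌊1497/13⌋ + ⌊1497/22⌋ + ⌊1497/26⌋ + ⌊1497/143⌋ − ⌊1497/286⌋ = 628

628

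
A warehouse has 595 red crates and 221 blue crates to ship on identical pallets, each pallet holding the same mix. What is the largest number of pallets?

17

Euclid: 595 = 2·221 + 153; 221 = 1·153 + 68; 153 = 2·68 + 17; 68 = 4·17 + 0. Last nonzero remainder: 17.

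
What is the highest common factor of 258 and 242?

Euclid: 258 = 1·242 + 16; 242 = 15·16 + 2; 16 = 8·2 + 0. Last nonzero remainder: 2.

2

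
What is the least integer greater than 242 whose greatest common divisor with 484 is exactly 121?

363

Multiples of 121 above 242: 121·3, 121·4, … . Need the cofactor coprime to 484/121 = 4.
Checking s = 3, 4, … the first with gcd(s, 4) = 1 is s = 3, giving 363.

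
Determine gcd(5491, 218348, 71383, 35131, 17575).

5491 = 17² · 19; 218348 = 2² · 13² · 17 · 19; 71383 = 13 · 17² · 19; 35131 = 19 · 43²; 17575 = 5² · 19 · 37
gcd takes min exponent of each prime: 19 = 19

19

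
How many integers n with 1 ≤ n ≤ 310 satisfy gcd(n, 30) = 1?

82

Prime factors of 30: 2, 3, 5. Count integers ≤ 310 divisible by none of them.
By inclusion–exclusion: 310 − ⌊310/2⌋ − ⌊310/3⌋ − ⌊310/5⌋ + ⌊310/6⌋ + ⌊310/10⌋ + ⌊310/15⌋ − ⌊310/30⌋ = 82.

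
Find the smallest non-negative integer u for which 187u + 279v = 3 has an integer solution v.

3

Euclid: 279 = 1·187 + 92; 187 = 2·92 + 3; 92 = 30·3 + 2; 3 = 1·2 + 1; 2 = 2·1 + 0 → gcd = 1; 3 = 1·3.
Back-substitution yields 187·(94) + 279·(-63) = 1, so one solution is u = 94·3 = 282, v = -63·3 = -189.
Solutions in u differ by 279/1 = 279; the one in [0, 279) is 282 mod 279 = 3.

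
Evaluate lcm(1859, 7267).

gcd first: 7267 = 3·1859 + 1690; 1859 = 1·1690 + 169; 1690 = 10·169 + 0 → gcd = 169
lcm = 1859·7267/gcd = 13509353/169 = 79937

79937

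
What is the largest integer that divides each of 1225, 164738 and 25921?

49

1225 = 5² · 7²; 164738 = 2 · 7² · 41²; 25921 = 7² · 23²
gcd takes min exponent of each prime: 7² = 49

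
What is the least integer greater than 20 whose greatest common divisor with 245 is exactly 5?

25

gcd(k, 245) = 5 forces 5 | k; write k = 5s. Then gcd(5s, 5·49) = 5·gcd(s, 49), so need gcd(s, 49) = 1.
5s > 20 gives s ≥ 5. The least s ≥ 5 coprime to 49 is 5, so k = 5·5 = 25.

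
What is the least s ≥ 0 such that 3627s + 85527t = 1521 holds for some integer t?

24

Euclid: 85527 = 23·3627 + 2106; 3627 = 1·2106 + 1521; 2106 = 1·1521 + 585; 1521 = 2·585 + 351; 585 = 1·351 + 234; 351 = 1·234 + 117; 234 = 2·117 + 0 → gcd = 117; 1521 = 117·13.
Back-substitution yields 3627·(283) + 85527·(-12) = 117, so one solution is s = 283·13 = 3679, t = -12·13 = -156.
Solutions in s differ by 85527/117 = 731; the one in [0, 731) is 3679 mod 731 = 24.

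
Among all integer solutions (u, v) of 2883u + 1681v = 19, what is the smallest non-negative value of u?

Reduce mod 1681: 2883u ≡ 19 (mod 1681). With g = gcd(2883, 1681) = 1 dividing 19, divide through: 2883u ≡ 19 (mod 1681).
Since gcd(2883, 1681) = 1, u ≡ 19·(2883)⁻¹ ≡ 1509 (mod 1681). Smallest non-negative: 1509.

1509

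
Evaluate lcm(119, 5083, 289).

604877

119 = 7 · 17; 5083 = 13 · 17 · 23; 289 = 17²
lcm takes max exponent of each prime: 7 · 13 · 17² · 23 = 604877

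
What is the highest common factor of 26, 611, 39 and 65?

gcd(26, 611): 611 = 23·26 + 13; 26 = 2·13 + 0 → 13
gcd(13, 39): 39 = 3·13 + 0 → 13
gcd(13, 65): 65 = 5·13 + 0 → 13

13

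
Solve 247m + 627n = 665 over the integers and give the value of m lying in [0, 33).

gcd(247, 627) = 19 (Euclid: 627 = 2·247 + 133; 247 = 1·133 + 114; 133 = 1·114 + 19; 114 = 6·19 + 0), and 19 | 665.
Extended Euclid: 247·(-5) + 627·(2) = 19. Scale by 35: m₀ = -175.
General solution m = m₀ + 33t; reducing mod 33 gives m = 23 (and n = -8).

23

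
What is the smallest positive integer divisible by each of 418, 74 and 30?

231990

lcm(418, 74) = 418·74/gcd = 30932/2 = 15466
lcm(15466, 30) = 15466·30/gcd = 463980/2 = 231990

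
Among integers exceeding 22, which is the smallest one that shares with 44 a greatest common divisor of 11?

33

44 = 11·4. Any x with gcd(x, 44) = 11 is a multiple of 11, say 11s, with s coprime to 4.
Need s > 22/11, so s ≥ 3. First s ≥ 3 with gcd(s, 4) = 1 is s = 3. Thus x = 11·3 = 33.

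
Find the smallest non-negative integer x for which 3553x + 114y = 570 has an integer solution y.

0

Euclid: 3553 = 31·114 + 19; 114 = 6·19 + 0 → gcd = 19; 570 = 19·30.
Back-substitution yields 3553·(1) + 114·(-31) = 19, so one solution is x = 1·30 = 30, y = -31·30 = -930.
Solutions in x differ by 114/19 = 6; the one in [0, 6) is 30 mod 6 = 0.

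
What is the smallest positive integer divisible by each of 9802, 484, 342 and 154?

9802 = 2 · 13² · 29; 484 = 2² · 11²; 342 = 2 · 3² · 19; 154 = 2 · 7 · 11
lcm takes max exponent of each prime: 2² · 3² · 7 · 11² · 13² · 19 · 29 = 2839384548

2839384548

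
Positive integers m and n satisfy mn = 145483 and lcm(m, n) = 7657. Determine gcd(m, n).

From gcd × lcm = mn: gcd = 145483 / 7657 = 19.

19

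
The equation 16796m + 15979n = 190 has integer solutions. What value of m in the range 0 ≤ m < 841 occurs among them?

Reduce mod 15979: 16796m ≡ 190 (mod 15979). With g = gcd(16796, 15979) = 19 dividing 190, divide through: 884m ≡ 10 (mod 841).
Since gcd(884, 841) = 1, m ≡ 10·(884)⁻¹ ≡ 763 (mod 841). Smallest non-negative: 763.

763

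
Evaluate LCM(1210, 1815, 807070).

1210 = 2 · 5 · 11²; 1815 = 3 · 5 · 11²; 807070 = 2 · 5 · 11² · 23 · 29
lcm takes max exponent of each prime: 2 · 3 · 5 · 11² · 23 · 29 = 2421210

2421210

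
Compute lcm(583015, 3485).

23903615

583015 = 5 · 17 · 19³; 3485 = 5 · 17 · 41
max exponents: 5 · 17 · 19³ · 41 = 23903615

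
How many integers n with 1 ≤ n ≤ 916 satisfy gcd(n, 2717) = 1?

2717 = 11·13·19. Inclusion–exclusion on these primes:
916 − ⌊916/11⌋ − ⌊916/13⌋ − ⌊916/19⌋ + ⌊916/143⌋ + ⌊916/209⌋ + ⌊916/247⌋ − ⌊916/2717⌋ = 728

728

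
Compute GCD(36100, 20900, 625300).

100

36100 = 2² · 5² · 19²; 20900 = 2² · 5² · 11 · 19; 625300 = 2² · 5² · 13² · 37
gcd takes min exponent of each prime: 2² · 5² = 100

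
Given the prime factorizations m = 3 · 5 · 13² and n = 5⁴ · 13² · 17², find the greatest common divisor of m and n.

min exponent per shared prime: 5 · 13² = 845

845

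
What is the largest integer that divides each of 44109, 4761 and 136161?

9

gcd(44109, 4761): 44109 = 9·4761 + 1260; 4761 = 3·1260 + 981; 1260 = 1·981 + 279; 981 = 3·279 + 144; 279 = 1·144 + 135; 144 = 1·135 + 9; 135 = 15·9 + 0 → 9
gcd(9, 136161): 136161 = 15129·9 + 0 → 9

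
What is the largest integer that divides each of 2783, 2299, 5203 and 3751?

121

gcd(2783, 2299): 2783 = 1·2299 + 484; 2299 = 4·484 + 363; 484 = 1·363 + 121; 363 = 3·121 + 0 → 121
gcd(121, 5203): 5203 = 43·121 + 0 → 121
gcd(121, 3751): 3751 = 31·121 + 0 → 121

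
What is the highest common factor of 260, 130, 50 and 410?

gcd(260, 130): 260 = 2·130 + 0 → 130
gcd(130, 50): 130 = 2·50 + 30; 50 = 1·30 + 20; 30 = 1·20 + 10; 20 = 2·10 + 0 → 10
gcd(10, 410): 410 = 41·10 + 0 → 10

10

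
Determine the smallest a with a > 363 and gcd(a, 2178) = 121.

605

2178 = 121·18. Any a with gcd(a, 2178) = 121 is a multiple of 121, say 121s, with s coprime to 18.
Need s > 363/121, so s ≥ 4. First s ≥ 4 with gcd(s, 18) = 1 is s = 5. Thus a = 121·5 = 605.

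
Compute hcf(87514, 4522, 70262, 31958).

gcd(87514, 4522): 87514 = 19·4522 + 1596; 4522 = 2·1596 + 1330; 1596 = 1·1330 + 266; 1330 = 5·266 + 0 → 266
gcd(266, 70262): 70262 = 264·266 + 38; 266 = 7·38 + 0 → 38
gcd(38, 31958): 31958 = 841·38 + 0 → 38

38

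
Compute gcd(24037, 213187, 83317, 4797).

13

gcd(24037, 213187): 213187 = 8·24037 + 20891; 24037 = 1·20891 + 3146; 20891 = 6·3146 + 2015; 3146 = 1·2015 + 1131; 2015 = 1·1131 + 884; 1131 = 1·884 + 247; 884 = 3·247 + 143; 247 = 1·143 + 104; 143 = 1·104 + 39; 104 = 2·39 + 26; 39 = 1·26 + 13; 26 = 2·13 + 0 → 13
gcd(13, 83317): 83317 = 6409·13 + 0 → 13
gcd(13, 4797): 4797 = 369·13 + 0 → 13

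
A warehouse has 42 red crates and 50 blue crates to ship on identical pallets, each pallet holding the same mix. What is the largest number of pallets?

Euclid: 50 = 1·42 + 8; 42 = 5·8 + 2; 8 = 4·2 + 0. Last nonzero remainder: 2.

2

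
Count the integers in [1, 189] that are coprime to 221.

221 = 13·17. Inclusion–exclusion on these primes:
189 − ⌊189/13⌋ − ⌊189/17⌋ + ⌊189/221⌋ = 164

164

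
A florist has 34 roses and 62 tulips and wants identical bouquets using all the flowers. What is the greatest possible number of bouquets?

Euclid: 62 = 1·34 + 28; 34 = 1·28 + 6; 28 = 4·6 + 4; 6 = 1·4 + 2; 4 = 2·2 + 0. Last nonzero remainder: 2.

2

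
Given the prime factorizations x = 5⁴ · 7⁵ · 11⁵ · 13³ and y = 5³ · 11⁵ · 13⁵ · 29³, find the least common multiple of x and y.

15319493208757480868125

max exponent per prime: 5⁴ · 7⁵ · 11⁵ · 13⁵ · 29³ = 15319493208757480868125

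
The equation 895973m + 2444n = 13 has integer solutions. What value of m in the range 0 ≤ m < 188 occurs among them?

gcd(895973, 2444) = 13 (Euclid: 895973 = 366·2444 + 1469; 2444 = 1·1469 + 975; 1469 = 1·975 + 494; 975 = 1·494 + 481; 494 = 1·481 + 13; 481 = 37·13 + 0), and 13 | 13.
Extended Euclid: 895973·(5) + 2444·(-1833) = 13. Scale by 1: m₀ = 5.
General solution m = m₀ + 188t; reducing mod 188 gives m = 5 (and n = -1833).

5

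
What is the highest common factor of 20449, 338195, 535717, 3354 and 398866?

gcd(20449, 338195): 338195 = 16·20449 + 11011; 20449 = 1·11011 + 9438; 11011 = 1·9438 + 1573; 9438 = 6·1573 + 0 → 1573
gcd(1573, 535717): 535717 = 340·1573 + 897; 1573 = 1·897 + 676; 897 = 1·676 + 221; 676 = 3·221 + 13; 221 = 17·13 + 0 → 13
gcd(13, 3354): 3354 = 258·13 + 0 → 13
gcd(13, 398866): 398866 = 30682·13 + 0 → 13

13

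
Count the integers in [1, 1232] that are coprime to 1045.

848

Prime factors of 1045: 5, 11, 19. Count integers ≤ 1232 divisible by none of them.
By inclusion–exclusion: 1232 − ⌊1232/5⌋ − ⌊1232/11⌋ − ⌊1232/19⌋ + ⌊1232/55⌋ + ⌊1232/95⌋ + ⌊1232/209⌋ − ⌊1232/1045⌋ = 848.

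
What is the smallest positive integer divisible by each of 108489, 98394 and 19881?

23580338665194

108489 = 3 · 29² · 43; 98394 = 2 · 3 · 23² · 31; 19881 = 3² · 47²
lcm takes max exponent of each prime: 2 · 3² · 23² · 29² · 31 · 43 · 47² = 23580338665194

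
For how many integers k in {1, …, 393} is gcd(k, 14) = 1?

Prime factors of 14: 2, 7. Count integers ≤ 393 divisible by none of them.
By inclusion–exclusion: 393 − ⌊393/2⌋ − ⌊393/7⌋ + ⌊393/14⌋ = 169.

169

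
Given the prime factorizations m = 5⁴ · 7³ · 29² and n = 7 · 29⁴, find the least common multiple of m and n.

151623364375

max exponent per prime: 5⁴ · 7³ · 29⁴ = 151623364375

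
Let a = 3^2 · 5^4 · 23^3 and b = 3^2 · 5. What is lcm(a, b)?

max exponent per prime: 3^2 · 5^4 · 23^3 = 68439375

68439375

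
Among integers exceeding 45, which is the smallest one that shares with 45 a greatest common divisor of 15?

60

gcd(x, 45) = 15 forces 15 | x; write x = 15s. Then gcd(15s, 15·3) = 15·gcd(s, 3), so need gcd(s, 3) = 1.
15s > 45 gives s ≥ 4. The least s ≥ 4 coprime to 3 is 4, so x = 15·4 = 60.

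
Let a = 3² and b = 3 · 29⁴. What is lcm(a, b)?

6365529

max exponent per prime: 3² · 29⁴ = 6365529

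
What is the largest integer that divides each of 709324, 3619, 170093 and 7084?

77

gcd(709324, 3619): 709324 = 196·3619 + 0 → 3619
gcd(3619, 170093): 170093 = 47·3619 + 0 → 3619
gcd(3619, 7084): 7084 = 1·3619 + 3465; 3619 = 1·3465 + 154; 3465 = 22·154 + 77; 154 = 2·77 + 0 → 77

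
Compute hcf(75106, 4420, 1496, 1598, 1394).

gcd(75106, 4420): 75106 = 16·4420 + 4386; 4420 = 1·4386 + 34; 4386 = 129·34 + 0 → 34
gcd(34, 1496): 1496 = 44·34 + 0 → 34
gcd(34, 1598): 1598 = 47·34 + 0 → 34
gcd(34, 1394): 1394 = 41·34 + 0 → 34

34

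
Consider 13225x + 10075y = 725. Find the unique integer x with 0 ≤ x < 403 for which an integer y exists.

Reduce mod 10075: 13225x ≡ 725 (mod 10075). With g = gcd(13225, 10075) = 25 dividing 725, divide through: 529x ≡ 29 (mod 403).
Since gcd(529, 403) = 1, x ≡ 29·(529)⁻¹ ≡ 61 (mod 403). Smallest non-negative: 61.

61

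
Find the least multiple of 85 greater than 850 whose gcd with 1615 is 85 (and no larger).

935

gcd(x, 1615) = 85 forces 85 | x; write x = 85s. Then gcd(85s, 85·19) = 85·gcd(s, 19), so need gcd(s, 19) = 1.
85s > 850 gives s ≥ 11. The least s ≥ 11 coprime to 19 is 11, so x = 85·11 = 935.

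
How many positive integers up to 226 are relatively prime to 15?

15 = 3·5. Inclusion–exclusion on these primes:
226 − ⌊226/3⌋ − ⌊226/5⌋ + ⌊226/15⌋ = 121

121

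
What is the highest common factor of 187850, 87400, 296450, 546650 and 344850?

gcd(187850, 87400): 187850 = 2·87400 + 13050; 87400 = 6·13050 + 9100; 13050 = 1·9100 + 3950; 9100 = 2·3950 + 1200; 3950 = 3·1200 + 350; 1200 = 3·350 + 150; 350 = 2·150 + 50; 150 = 3·50 + 0 → 50
gcd(50, 296450): 296450 = 5929·50 + 0 → 50
gcd(50, 546650): 546650 = 10933·50 + 0 → 50
gcd(50, 344850): 344850 = 6897·50 + 0 → 50

50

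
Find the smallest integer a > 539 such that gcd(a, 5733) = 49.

686

5733 = 49·117. Any a with gcd(a, 5733) = 49 is a multiple of 49, say 49s, with s coprime to 117.
Need s > 539/49, so s ≥ 12. First s ≥ 12 with gcd(s, 117) = 1 is s = 14. Thus a = 49·14 = 686.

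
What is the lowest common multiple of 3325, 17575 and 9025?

3325 = 5² · 7 · 19; 17575 = 5² · 19 · 37; 9025 = 5² · 19²
lcm takes max exponent of each prime: 5² · 7 · 19² · 37 = 2337475

2337475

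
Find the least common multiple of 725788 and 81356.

14761802132

gcd first: 725788 = 8·81356 + 74940; 81356 = 1·74940 + 6416; 74940 = 11·6416 + 4364; 6416 = 1·4364 + 2052; 4364 = 2·2052 + 260; 2052 = 7·260 + 232; 260 = 1·232 + 28; 232 = 8·28 + 8; 28 = 3·8 + 4; 8 = 2·4 + 0 → gcd = 4
lcm = 725788·81356/gcd = 59047208528/4 = 14761802132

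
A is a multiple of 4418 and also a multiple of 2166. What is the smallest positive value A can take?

4784694

4418 = 2 · 47²; 2166 = 2 · 3 · 19²
max exponents: 2 · 3 · 19² · 47² = 4784694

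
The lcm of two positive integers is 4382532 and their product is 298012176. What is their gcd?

68

gcd·lcm = product, so gcd = 298012176/4382532 = 68.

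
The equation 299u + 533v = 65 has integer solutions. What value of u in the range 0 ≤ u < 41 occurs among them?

gcd(299, 533) = 13 (Euclid: 533 = 1·299 + 234; 299 = 1·234 + 65; 234 = 3·65 + 39; 65 = 1·39 + 26; 39 = 1·26 + 13; 26 = 2·13 + 0), and 13 | 65.
Extended Euclid: 299·(-16) + 533·(9) = 13. Scale by 5: u₀ = -80.
General solution u = u₀ + 41t; reducing mod 41 gives u = 2 (and v = -1).

2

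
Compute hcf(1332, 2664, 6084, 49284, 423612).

gcd(1332, 2664): 2664 = 2·1332 + 0 → 1332
gcd(1332, 6084): 6084 = 4·1332 + 756; 1332 = 1·756 + 576; 756 = 1·576 + 180; 576 = 3·180 + 36; 180 = 5·36 + 0 → 36
gcd(36, 49284): 49284 = 1369·36 + 0 → 36
gcd(36, 423612): 423612 = 11767·36 + 0 → 36

36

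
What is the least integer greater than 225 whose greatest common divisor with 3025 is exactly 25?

gcd(k, 3025) = 25 forces 25 | k; write k = 25s. Then gcd(25s, 25·121) = 25·gcd(s, 121), so need gcd(s, 121) = 1.
25s > 225 gives s ≥ 10. The least s ≥ 10 coprime to 121 is 10, so k = 25·10 = 250.

250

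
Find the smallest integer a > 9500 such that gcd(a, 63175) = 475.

10450

Multiples of 475 above 9500: 475·21, 475·22, … . Need the cofactor coprime to 63175/475 = 133.
Checking s = 21, 22, … the first with gcd(s, 133) = 1 is s = 22, giving 10450.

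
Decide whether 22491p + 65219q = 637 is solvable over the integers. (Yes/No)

By Bézout, 22491p + 65219q = 637 has integer solutions iff gcd(22491, 65219) | 637.
Euclid: 65219 = 2·22491 + 20237; 22491 = 1·20237 + 2254; 20237 = 8·2254 + 2205; 2254 = 1·2205 + 49; 2205 = 45·49 + 0. gcd = 49; 637 mod 49 = 0. Yes.

Yes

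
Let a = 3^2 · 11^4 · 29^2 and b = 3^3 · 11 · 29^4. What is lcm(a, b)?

279593130267

max exponent per prime: 3^3 · 11^4 · 29^4 = 279593130267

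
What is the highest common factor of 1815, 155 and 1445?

1815 = 3 · 5 · 11²; 155 = 5 · 31; 1445 = 5 · 17²
gcd takes min exponent of each prime: 5 = 5

5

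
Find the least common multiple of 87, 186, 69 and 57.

2357178

87 = 3 · 29; 186 = 2 · 3 · 31; 69 = 3 · 23; 57 = 3 · 19
lcm takes max exponent of each prime: 2 · 3 · 19 · 23 · 29 · 31 = 2357178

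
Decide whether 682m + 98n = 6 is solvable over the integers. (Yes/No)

Yes

gcd(682, 98): 682 = 6·98 + 94; 98 = 1·94 + 4; 94 = 23·4 + 2; 4 = 2·2 + 0 → 2
2 divides 6, so a solution exists.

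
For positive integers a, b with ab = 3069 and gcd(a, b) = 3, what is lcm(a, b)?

1023

For any two positive integers, gcd × lcm equals their product. Hence lcm = 3069 / 3 = 1023.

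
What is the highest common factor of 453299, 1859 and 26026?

11

453299 = 7² · 11 · 29²; 1859 = 11 · 13²; 26026 = 2 · 7 · 11 · 13²
gcd takes min exponent of each prime: 11 = 11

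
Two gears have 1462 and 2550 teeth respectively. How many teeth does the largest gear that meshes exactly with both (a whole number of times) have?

1462 = 2 · 17 · 43
2550 = 2 · 3 · 5² · 17
Common: 2 · 17 = 34

34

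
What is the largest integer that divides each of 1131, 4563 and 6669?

39

1131 = 3 · 13 · 29; 4563 = 3³ · 13²; 6669 = 3³ · 13 · 19
gcd takes min exponent of each prime: 3 · 13 = 39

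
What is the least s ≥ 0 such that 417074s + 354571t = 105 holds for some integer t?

43023

gcd(417074, 354571) = 7 (Euclid: 417074 = 1·354571 + 62503; 354571 = 5·62503 + 42056; 62503 = 1·42056 + 20447; 42056 = 2·20447 + 1162; 20447 = 17·1162 + 693; 1162 = 1·693 + 469; 693 = 1·469 + 224; 469 = 2·224 + 21; 224 = 10·21 + 14; 21 = 1·14 + 7; 14 = 2·7 + 0), and 7 | 105.
Extended Euclid: 417074·(-17393) + 354571·(20459) = 7. Scale by 15: s₀ = -260895.
General solution s = s₀ + 50653k; reducing mod 50653 gives s = 43023 (and t = -50607).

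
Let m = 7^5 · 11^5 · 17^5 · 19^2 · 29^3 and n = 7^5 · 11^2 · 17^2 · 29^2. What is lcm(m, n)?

max exponent per prime: 7^5 · 11^5 · 17^5 · 19^2 · 29^3 = 33837590347139726976521

33837590347139726976521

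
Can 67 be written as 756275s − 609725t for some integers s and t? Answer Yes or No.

gcd(756275, 609725): 756275 = 1·609725 + 146550; 609725 = 4·146550 + 23525; 146550 = 6·23525 + 5400; 23525 = 4·5400 + 1925; 5400 = 2·1925 + 1550; 1925 = 1·1550 + 375; 1550 = 4·375 + 50; 375 = 7·50 + 25; 50 = 2·25 + 0 → 25
25 does not divide 67, so a solution does not exist.

No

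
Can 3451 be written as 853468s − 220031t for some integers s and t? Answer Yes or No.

By Bézout, 853468s − 220031t = 3451 has integer solutions iff gcd(853468, 220031) | 3451.
Euclid: 853468 = 3·220031 + 193375; 220031 = 1·193375 + 26656; 193375 = 7·26656 + 6783; 26656 = 3·6783 + 6307; 6783 = 1·6307 + 476; 6307 = 13·476 + 119; 476 = 4·119 + 0. gcd = 119; 3451 mod 119 = 0. Yes.

Yes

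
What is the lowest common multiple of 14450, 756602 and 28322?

132405350

14450 = 2 · 5² · 17²; 756602 = 2 · 7 · 11 · 17³; 28322 = 2 · 7² · 17²
lcm takes max exponent of each prime: 2 · 5² · 7² · 11 · 17³ = 132405350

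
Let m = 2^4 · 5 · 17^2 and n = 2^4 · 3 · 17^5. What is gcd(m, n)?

min exponent per shared prime: 2^4 · 17^2 = 4624

4624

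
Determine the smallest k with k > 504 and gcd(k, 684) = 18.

684 = 18·38. Any k with gcd(k, 684) = 18 is a multiple of 18, say 18s, with s coprime to 38.
Need s > 504/18, so s ≥ 29. First s ≥ 29 with gcd(s, 38) = 1 is s = 29. Thus k = 18·29 = 522.

522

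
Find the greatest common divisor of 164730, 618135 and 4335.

15

gcd(164730, 618135): 618135 = 3·164730 + 123945; 164730 = 1·123945 + 40785; 123945 = 3·40785 + 1590; 40785 = 25·1590 + 1035; 1590 = 1·1035 + 555; 1035 = 1·555 + 480; 555 = 1·480 + 75; 480 = 6·75 + 30; 75 = 2·30 + 15; 30 = 2·15 + 0 → 15
gcd(15, 4335): 4335 = 289·15 + 0 → 15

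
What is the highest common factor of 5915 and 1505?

35

Euclid: 5915 = 3·1505 + 1400; 1505 = 1·1400 + 105; 1400 = 13·105 + 35; 105 = 3·35 + 0. Last nonzero remainder: 35.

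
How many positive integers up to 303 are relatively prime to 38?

38 = 2·19. Inclusion–exclusion on these primes:
303 − ⌊303/2⌋ − ⌊303/19⌋ + ⌊303/38⌋ = 144

144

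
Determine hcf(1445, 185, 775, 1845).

1445 = 5 · 17²; 185 = 5 · 37; 775 = 5² · 31; 1845 = 3² · 5 · 41
gcd takes min exponent of each prime: 5 = 5

5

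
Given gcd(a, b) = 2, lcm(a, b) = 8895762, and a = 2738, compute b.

6498

Using ab = gcd(a,b)·lcm(a,b) = 2·8895762 = 17791524, we get b = 17791524/2738 = 6498.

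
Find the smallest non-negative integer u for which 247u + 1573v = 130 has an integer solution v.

Euclid: 1573 = 6·247 + 91; 247 = 2·91 + 65; 91 = 1·65 + 26; 65 = 2·26 + 13; 26 = 2·13 + 0 → gcd = 13; 130 = 13·10.
Back-substitution yields 247·(51) + 1573·(-8) = 13, so one solution is u = 51·10 = 510, v = -8·10 = -80.
Solutions in u differ by 1573/13 = 121; the one in [0, 121) is 510 mod 121 = 26.

26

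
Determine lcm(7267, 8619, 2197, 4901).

7267 = 13² · 43; 8619 = 3 · 13² · 17; 2197 = 13³; 4901 = 13² · 29
lcm takes max exponent of each prime: 3 · 13³ · 17 · 29 · 43 = 139722609

139722609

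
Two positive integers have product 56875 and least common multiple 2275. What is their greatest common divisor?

25

From gcd × lcm = ab: gcd = 56875 / 2275 = 25.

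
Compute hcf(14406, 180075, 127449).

147

gcd(14406, 180075): 180075 = 12·14406 + 7203; 14406 = 2·7203 + 0 → 7203
gcd(7203, 127449): 127449 = 17·7203 + 4998; 7203 = 1·4998 + 2205; 4998 = 2·2205 + 588; 2205 = 3·588 + 441; 588 = 1·441 + 147; 441 = 3·147 + 0 → 147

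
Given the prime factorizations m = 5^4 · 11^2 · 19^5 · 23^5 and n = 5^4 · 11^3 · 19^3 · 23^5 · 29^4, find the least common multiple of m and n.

max exponent per prime: 5^4 · 11^3 · 19^5 · 23^5 · 29^4 = 9376856057223108320329375

9376856057223108320329375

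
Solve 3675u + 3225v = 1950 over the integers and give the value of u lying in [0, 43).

Reduce mod 3225: 3675u ≡ 1950 (mod 3225). With g = gcd(3675, 3225) = 75 dividing 1950, divide through: 49u ≡ 26 (mod 43).
Since gcd(49, 43) = 1, u ≡ 26·(49)⁻¹ ≡ 33 (mod 43). Smallest non-negative: 33.

33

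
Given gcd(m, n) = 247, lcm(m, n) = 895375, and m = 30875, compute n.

7163

m·n = gcd·lcm = 247·895375 = 221157625, so n = 221157625/30875 = 7163.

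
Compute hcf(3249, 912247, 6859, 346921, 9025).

361

3249 = 3² · 19²; 912247 = 7 · 19⁴; 6859 = 19³; 346921 = 19² · 31²; 9025 = 5² · 19²
gcd takes min exponent of each prime: 19² = 361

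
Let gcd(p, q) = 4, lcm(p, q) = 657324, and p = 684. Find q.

Using pq = gcd(p,q)·lcm(p,q) = 4·657324 = 2629296, we get q = 2629296/684 = 3844.

3844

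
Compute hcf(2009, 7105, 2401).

gcd(2009, 7105): 7105 = 3·2009 + 1078; 2009 = 1·1078 + 931; 1078 = 1·931 + 147; 931 = 6·147 + 49; 147 = 3·49 + 0 → 49
gcd(49, 2401): 2401 = 49·49 + 0 → 49

49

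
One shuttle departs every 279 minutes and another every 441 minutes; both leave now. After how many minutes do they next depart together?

13671

gcd first: 441 = 1·279 + 162; 279 = 1·162 + 117; 162 = 1·117 + 45; 117 = 2·45 + 27; 45 = 1·27 + 18; 27 = 1·18 + 9; 18 = 2·9 + 0 → gcd = 9
lcm = 279·441/gcd = 123039/9 = 13671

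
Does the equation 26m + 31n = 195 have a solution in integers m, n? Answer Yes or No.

Yes

gcd(26, 31): 31 = 1·26 + 5; 26 = 5·5 + 1; 5 = 5·1 + 0 → 1
1 divides 195, so a solution exists.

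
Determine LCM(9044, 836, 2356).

lcm(9044, 836) = 9044·836/gcd = 7560784/76 = 99484
lcm(99484, 2356) = 99484·2356/gcd = 234384304/76 = 3084004

3084004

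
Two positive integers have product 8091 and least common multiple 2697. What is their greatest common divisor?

gcd·lcm = product, so gcd = 8091/2697 = 3.

3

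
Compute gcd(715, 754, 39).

715 = 5 · 11 · 13; 754 = 2 · 13 · 29; 39 = 3 · 13
gcd takes min exponent of each prime: 13 = 13

13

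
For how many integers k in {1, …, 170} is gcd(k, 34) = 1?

80

34 = 2·17. Inclusion–exclusion on these primes:
170 − ⌊170/2⌋ − ⌊170/17⌋ + ⌊170/34⌋ = 80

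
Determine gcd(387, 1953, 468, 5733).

9

387 = 3² · 43; 1953 = 3² · 7 · 31; 468 = 2² · 3² · 13; 5733 = 3² · 7² · 13
gcd takes min exponent of each prime: 3² = 9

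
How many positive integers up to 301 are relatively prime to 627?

174

Prime factors of 627: 3, 11, 19. Count integers ≤ 301 divisible by none of them.
By inclusion–exclusion: 301 − ⌊301/3⌋ − ⌊301/11⌋ − ⌊301/19⌋ + ⌊301/33⌋ + ⌊301/57⌋ + ⌊301/209⌋ − ⌊301/627⌋ = 174.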